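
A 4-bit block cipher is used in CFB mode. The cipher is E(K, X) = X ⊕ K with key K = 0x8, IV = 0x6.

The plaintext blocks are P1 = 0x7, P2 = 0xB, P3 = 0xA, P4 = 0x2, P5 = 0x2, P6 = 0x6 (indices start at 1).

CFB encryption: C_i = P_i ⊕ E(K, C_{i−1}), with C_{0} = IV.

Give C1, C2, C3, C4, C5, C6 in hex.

C1: E(K, 0x6) = 0xE; 0x7 ⊕ 0xE = 0x9.
C2: E(K, 0x9) = 0x1; 0xB ⊕ 0x1 = 0xA.
C3: E(K, 0xA) = 0x2; 0xA ⊕ 0x2 = 0x8.
C4: E(K, 0x8) = 0x0; 0x2 ⊕ 0x0 = 0x2.
C5: E(K, 0x2) = 0xA; 0x2 ⊕ 0xA = 0x8.
C6: E(K, 0x8) = 0x0; 0x6 ⊕ 0x0 = 0x6.

C1 = 0x9, C2 = 0xA, C3 = 0x8, C4 = 0x2, C5 = 0x8, C6 = 0x6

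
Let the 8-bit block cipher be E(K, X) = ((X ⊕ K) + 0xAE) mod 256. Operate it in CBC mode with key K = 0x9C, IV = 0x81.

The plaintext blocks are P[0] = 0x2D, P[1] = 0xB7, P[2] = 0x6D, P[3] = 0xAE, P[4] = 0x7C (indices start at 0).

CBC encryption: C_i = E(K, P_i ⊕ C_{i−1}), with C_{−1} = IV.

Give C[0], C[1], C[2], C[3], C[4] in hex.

C[0]: P[0] ⊕ 0x81 = 0xAC; E(K, 0xAC) = 0xDE.
C[1]: P[1] ⊕ 0xDE = 0x69; E(K, 0x69) = 0xA3.
C[2]: P[2] ⊕ 0xA3 = 0xCE; E(K, 0xCE) = 0x00.
C[3]: P[3] ⊕ 0x00 = 0xAE; E(K, 0xAE) = 0xE0.
C[4]: P[4] ⊕ 0xE0 = 0x9C; E(K, 0x9C) = 0xAE.

C[0] = 0xDE, C[1] = 0xA3, C[2] = 0x00, C[3] = 0xE0, C[4] = 0xAE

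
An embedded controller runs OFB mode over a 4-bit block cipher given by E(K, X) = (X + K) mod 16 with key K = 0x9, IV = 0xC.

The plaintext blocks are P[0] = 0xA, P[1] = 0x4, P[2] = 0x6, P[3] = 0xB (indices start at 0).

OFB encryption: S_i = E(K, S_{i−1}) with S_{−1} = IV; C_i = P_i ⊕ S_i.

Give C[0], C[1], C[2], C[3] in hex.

C[0] = 0xF, C[1] = 0xA, C[2] = 0x1, C[3] = 0xB

C[0]: S = E(K, 0xC) = 0x5; 0xA ⊕ 0x5 = 0xF.
C[1]: S = E(K, 0x5) = 0xE; 0x4 ⊕ 0xE = 0xA.
C[2]: S = E(K, 0xE) = 0x7; 0x6 ⊕ 0x7 = 0x1.
C[3]: S = E(K, 0x7) = 0x0; 0xB ⊕ 0x0 = 0xB.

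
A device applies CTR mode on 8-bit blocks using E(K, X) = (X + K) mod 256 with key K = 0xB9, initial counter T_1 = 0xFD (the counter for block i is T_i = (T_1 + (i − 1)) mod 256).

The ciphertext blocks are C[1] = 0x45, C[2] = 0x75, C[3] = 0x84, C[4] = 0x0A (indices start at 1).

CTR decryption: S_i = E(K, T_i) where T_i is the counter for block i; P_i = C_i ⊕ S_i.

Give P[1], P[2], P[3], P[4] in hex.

P[1] = 0xF3, P[2] = 0xC2, P[3] = 0x3C, P[4] = 0xB3

P[1]: T = 0xFD, S = E(K, T) = 0xB6; 0x45 ⊕ 0xB6 = 0xF3.
P[2]: T = 0xFE, S = E(K, T) = 0xB7; 0x75 ⊕ 0xB7 = 0xC2.
P[3]: T = 0xFF, S = E(K, T) = 0xB8; 0x84 ⊕ 0xB8 = 0x3C.
P[4]: T = 0x00, S = E(K, T) = 0xB9; 0x0A ⊕ 0xB9 = 0xB3.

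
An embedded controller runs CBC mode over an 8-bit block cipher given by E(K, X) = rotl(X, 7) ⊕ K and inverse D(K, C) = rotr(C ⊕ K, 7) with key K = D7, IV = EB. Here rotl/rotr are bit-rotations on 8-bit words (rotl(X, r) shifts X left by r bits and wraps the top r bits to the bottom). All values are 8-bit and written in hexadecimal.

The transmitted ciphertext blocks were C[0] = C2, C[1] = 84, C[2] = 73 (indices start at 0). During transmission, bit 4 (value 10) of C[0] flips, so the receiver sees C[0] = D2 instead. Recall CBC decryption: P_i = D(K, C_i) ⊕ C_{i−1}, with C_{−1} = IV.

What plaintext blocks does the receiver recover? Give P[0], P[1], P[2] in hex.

Only C[0] changed, to D2. In CBC, a change in C_i garbles P_i and flips the same bit in P_{i+1}. Decrypting the received ciphertext:
P[0]: D(K, D2) = 0A; 0A ⊕ EB = E1.
P[1]: D(K, 84) = A6; A6 ⊕ D2 = 74.
P[2]: D(K, 73) = 49; 49 ⊕ 84 = CD.
Blocks that differ from the original plaintext: P[0], P[1].

P[0] = E1, P[1] = 74, P[2] = CD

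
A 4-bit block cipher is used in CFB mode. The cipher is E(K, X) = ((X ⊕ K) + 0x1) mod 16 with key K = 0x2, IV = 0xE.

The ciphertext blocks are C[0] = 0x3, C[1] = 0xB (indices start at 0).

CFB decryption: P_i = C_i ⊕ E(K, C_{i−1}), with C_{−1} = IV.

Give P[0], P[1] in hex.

P[0] = 0xE, P[1] = 0x9

P[0]: E(K, 0xE) = 0xD; 0x3 ⊕ 0xD = 0xE.
P[1]: E(K, 0x3) = 0x2; 0xB ⊕ 0x2 = 0x9.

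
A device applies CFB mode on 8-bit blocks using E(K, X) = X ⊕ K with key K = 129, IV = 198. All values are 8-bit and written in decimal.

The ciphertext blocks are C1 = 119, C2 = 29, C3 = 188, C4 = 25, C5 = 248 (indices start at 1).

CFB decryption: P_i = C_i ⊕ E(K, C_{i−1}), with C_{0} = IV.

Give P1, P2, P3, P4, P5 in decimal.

P1 = 48, P2 = 235, P3 = 32, P4 = 36, P5 = 96

P1: E(K, 198) = 71; 119 ⊕ 71 = 48.
P2: E(K, 119) = 246; 29 ⊕ 246 = 235.
P3: E(K, 29) = 156; 188 ⊕ 156 = 32.
P4: E(K, 188) = 61; 25 ⊕ 61 = 36.
P5: E(K, 25) = 152; 248 ⊕ 152 = 96.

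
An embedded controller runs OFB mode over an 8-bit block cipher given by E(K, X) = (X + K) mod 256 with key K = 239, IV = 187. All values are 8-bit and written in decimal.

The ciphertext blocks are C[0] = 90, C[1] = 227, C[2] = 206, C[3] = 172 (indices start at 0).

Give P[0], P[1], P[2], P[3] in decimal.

OFB decryption: S_i = E(K, S_{i−1}) with S_{−1} = IV; P_i = C_i ⊕ S_i.
P[0]: S = E(K, 187) = 170; 90 ⊕ 170 = 240.
P[1]: S = E(K, 170) = 153; 227 ⊕ 153 = 122.
P[2]: S = E(K, 153) = 136; 206 ⊕ 136 = 70.
P[3]: S = E(K, 136) = 119; 172 ⊕ 119 = 219.

P[0] = 240, P[1] = 122, P[2] = 70, P[3] = 219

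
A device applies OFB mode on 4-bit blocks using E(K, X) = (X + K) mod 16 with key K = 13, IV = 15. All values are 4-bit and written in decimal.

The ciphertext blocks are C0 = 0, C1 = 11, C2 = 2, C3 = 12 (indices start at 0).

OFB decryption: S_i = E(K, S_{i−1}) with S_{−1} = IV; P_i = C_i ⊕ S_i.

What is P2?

P0: S = E(K, 15) = 12; 0 ⊕ 12 = 12.
P1: S = E(K, 12) = 9; 11 ⊕ 9 = 2.
P2: S = E(K, 9) = 6; 2 ⊕ 6 = 4.

P2 = 4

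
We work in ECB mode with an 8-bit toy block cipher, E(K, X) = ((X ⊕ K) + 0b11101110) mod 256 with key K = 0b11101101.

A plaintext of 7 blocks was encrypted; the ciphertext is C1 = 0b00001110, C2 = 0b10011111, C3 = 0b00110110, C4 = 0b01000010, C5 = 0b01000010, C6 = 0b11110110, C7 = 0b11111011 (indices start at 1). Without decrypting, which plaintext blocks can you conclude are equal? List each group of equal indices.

ECB encrypts each block independently with the same key, so equal ciphertext blocks imply equal plaintext blocks.
C4 = C5 = 0b01000010, so P4 = P5.

P4 = P5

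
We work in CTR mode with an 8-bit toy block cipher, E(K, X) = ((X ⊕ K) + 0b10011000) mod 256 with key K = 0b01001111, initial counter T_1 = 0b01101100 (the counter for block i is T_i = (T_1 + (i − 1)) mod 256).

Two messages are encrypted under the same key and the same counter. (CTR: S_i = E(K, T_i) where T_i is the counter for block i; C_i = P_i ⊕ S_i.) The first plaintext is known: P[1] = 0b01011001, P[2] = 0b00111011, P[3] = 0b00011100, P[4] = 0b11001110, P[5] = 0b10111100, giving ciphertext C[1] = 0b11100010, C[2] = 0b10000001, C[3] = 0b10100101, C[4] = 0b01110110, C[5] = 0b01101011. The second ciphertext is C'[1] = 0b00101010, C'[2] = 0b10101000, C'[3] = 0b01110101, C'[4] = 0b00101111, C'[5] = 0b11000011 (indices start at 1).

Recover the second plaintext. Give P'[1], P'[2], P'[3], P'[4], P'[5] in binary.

In CTR with a reused counter, both messages share the same keystream S_i, so C_i ⊕ C'_i = P_i ⊕ P'_i and thus P'_i = P_i ⊕ C_i ⊕ C'_i.
P'[1]: 0b01011001 ⊕ 0b11100010 ⊕ 0b00101010 = 0b10010001.
P'[2]: 0b00111011 ⊕ 0b10000001 ⊕ 0b10101000 = 0b00010010.
P'[3]: 0b00011100 ⊕ 0b10100101 ⊕ 0b01110101 = 0b11001100.
P'[4]: 0b11001110 ⊕ 0b01110110 ⊕ 0b00101111 = 0b10010111.
P'[5]: 0b10111100 ⊕ 0b01101011 ⊕ 0b11000011 = 0b00010100.

P'[1] = 0b10010001, P'[2] = 0b00010010, P'[3] = 0b11001100, P'[4] = 0b10010111, P'[5] = 0b00010100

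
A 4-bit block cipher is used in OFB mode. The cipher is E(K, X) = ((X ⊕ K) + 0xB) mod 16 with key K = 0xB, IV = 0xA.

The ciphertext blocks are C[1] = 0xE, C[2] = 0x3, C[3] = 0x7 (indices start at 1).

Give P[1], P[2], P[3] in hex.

P[1] = 0x2, P[2] = 0x1, P[3] = 0x3

OFB decryption: S_i = E(K, S_{i−1}) with S_{0} = IV; P_i = C_i ⊕ S_i.
P[1]: S = E(K, 0xA) = 0xC; 0xE ⊕ 0xC = 0x2.
P[2]: S = E(K, 0xC) = 0x2; 0x3 ⊕ 0x2 = 0x1.
P[3]: S = E(K, 0x2) = 0x4; 0x7 ⊕ 0x4 = 0x3.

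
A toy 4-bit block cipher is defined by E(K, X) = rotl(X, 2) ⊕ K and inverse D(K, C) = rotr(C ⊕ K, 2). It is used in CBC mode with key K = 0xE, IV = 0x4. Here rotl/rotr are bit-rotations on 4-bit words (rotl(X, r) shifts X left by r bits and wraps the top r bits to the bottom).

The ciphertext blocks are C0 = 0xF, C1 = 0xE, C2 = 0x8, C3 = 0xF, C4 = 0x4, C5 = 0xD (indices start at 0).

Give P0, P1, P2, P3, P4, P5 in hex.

CBC decryption: P_i = D(K, C_i) ⊕ C_{i−1}, with C_{−1} = IV.
P0: D(K, 0xF) = 0x4; 0x4 ⊕ 0x4 = 0x0.
P1: D(K, 0xE) = 0x0; 0x0 ⊕ 0xF = 0xF.
P2: D(K, 0x8) = 0x9; 0x9 ⊕ 0xE = 0x7.
P3: D(K, 0xF) = 0x4; 0x4 ⊕ 0x8 = 0xC.
P4: D(K, 0x4) = 0xA; 0xA ⊕ 0xF = 0x5.
P5: D(K, 0xD) = 0xC; 0xC ⊕ 0x4 = 0x8.

P0 = 0x0, P1 = 0xF, P2 = 0x7, P3 = 0xC, P4 = 0x5, P5 = 0x8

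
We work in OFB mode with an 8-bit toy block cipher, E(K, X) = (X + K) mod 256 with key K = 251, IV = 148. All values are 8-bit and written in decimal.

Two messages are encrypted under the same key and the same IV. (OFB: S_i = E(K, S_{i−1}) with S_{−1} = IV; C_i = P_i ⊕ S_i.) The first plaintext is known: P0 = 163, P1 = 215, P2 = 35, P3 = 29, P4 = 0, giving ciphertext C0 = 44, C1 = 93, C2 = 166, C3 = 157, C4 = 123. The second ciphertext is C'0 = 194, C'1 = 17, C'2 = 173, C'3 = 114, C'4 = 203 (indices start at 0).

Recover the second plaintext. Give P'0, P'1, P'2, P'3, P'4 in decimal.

In OFB with a reused IV, both messages share the same keystream S_i, so C_i ⊕ C'_i = P_i ⊕ P'_i and thus P'_i = P_i ⊕ C_i ⊕ C'_i.
P'0: 163 ⊕ 44 ⊕ 194 = 77.
P'1: 215 ⊕ 93 ⊕ 17 = 155.
P'2: 35 ⊕ 166 ⊕ 173 = 40.
P'3: 29 ⊕ 157 ⊕ 114 = 242.
P'4: 0 ⊕ 123 ⊕ 203 = 176.

P'0 = 77, P'1 = 155, P'2 = 40, P'3 = 242, P'4 = 176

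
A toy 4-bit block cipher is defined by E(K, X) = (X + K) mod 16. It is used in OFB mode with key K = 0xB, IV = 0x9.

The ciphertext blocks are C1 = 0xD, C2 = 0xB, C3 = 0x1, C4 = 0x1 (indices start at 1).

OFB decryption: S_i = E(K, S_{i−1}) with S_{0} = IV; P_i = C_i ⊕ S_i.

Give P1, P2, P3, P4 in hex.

P1: S = E(K, 0x9) = 0x4; 0xD ⊕ 0x4 = 0x9.
P2: S = E(K, 0x4) = 0xF; 0xB ⊕ 0xF = 0x4.
P3: S = E(K, 0xF) = 0xA; 0x1 ⊕ 0xA = 0xB.
P4: S = E(K, 0xA) = 0x5; 0x1 ⊕ 0x5 = 0x4.

P1 = 0x9, P2 = 0x4, P3 = 0xB, P4 = 0x4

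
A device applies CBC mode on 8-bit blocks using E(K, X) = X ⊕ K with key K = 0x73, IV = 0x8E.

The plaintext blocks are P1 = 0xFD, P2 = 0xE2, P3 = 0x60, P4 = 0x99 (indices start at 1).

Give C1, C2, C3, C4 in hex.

C1 = 0x00, C2 = 0x91, C3 = 0x82, C4 = 0x68

CBC encryption: C_i = E(K, P_i ⊕ C_{i−1}), with C_{0} = IV.
C1: P1 ⊕ 0x8E = 0x73; E(K, 0x73) = 0x00.
C2: P2 ⊕ 0x00 = 0xE2; E(K, 0xE2) = 0x91.
C3: P3 ⊕ 0x91 = 0xF1; E(K, 0xF1) = 0x82.
C4: P4 ⊕ 0x82 = 0x1B; E(K, 0x1B) = 0x68.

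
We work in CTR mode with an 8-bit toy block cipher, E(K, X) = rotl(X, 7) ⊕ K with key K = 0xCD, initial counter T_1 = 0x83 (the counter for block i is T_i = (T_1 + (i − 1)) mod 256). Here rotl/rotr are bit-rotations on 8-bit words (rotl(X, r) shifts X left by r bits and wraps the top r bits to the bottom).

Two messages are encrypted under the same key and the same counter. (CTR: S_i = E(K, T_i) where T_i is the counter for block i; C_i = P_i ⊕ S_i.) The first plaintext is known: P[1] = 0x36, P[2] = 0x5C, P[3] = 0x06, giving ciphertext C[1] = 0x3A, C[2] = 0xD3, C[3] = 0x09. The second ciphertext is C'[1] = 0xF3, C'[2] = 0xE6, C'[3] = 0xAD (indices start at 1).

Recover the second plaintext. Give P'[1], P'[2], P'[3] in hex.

In CTR with a reused counter, both messages share the same keystream S_i, so C_i ⊕ C'_i = P_i ⊕ P'_i and thus P'_i = P_i ⊕ C_i ⊕ C'_i.
P'[1]: 0x36 ⊕ 0x3A ⊕ 0xF3 = 0xFF.
P'[2]: 0x5C ⊕ 0xD3 ⊕ 0xE6 = 0x69.
P'[3]: 0x06 ⊕ 0x09 ⊕ 0xAD = 0xA2.

P'[1] = 0xFF, P'[2] = 0x69, P'[3] = 0xA2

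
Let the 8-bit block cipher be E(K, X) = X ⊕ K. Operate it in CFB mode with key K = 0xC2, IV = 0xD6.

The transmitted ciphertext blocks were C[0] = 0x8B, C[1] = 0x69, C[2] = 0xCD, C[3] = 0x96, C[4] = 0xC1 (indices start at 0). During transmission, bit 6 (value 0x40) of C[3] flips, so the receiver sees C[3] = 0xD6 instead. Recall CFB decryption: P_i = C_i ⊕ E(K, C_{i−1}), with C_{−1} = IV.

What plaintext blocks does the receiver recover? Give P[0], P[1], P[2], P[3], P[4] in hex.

Only C[3] changed, to 0xD6. In CFB, a change in C_i flips the same bit in P_i and garbles P_{i+1}. Decrypting the received ciphertext:
P[0]: E(K, 0xD6) = 0x14; 0x8B ⊕ 0x14 = 0x9F.
P[1]: E(K, 0x8B) = 0x49; 0x69 ⊕ 0x49 = 0x20.
P[2]: E(K, 0x69) = 0xAB; 0xCD ⊕ 0xAB = 0x66.
P[3]: E(K, 0xCD) = 0x0F; 0xD6 ⊕ 0x0F = 0xD9.
P[4]: E(K, 0xD6) = 0x14; 0xC1 ⊕ 0x14 = 0xD5.
Blocks that differ from the original plaintext: P[3], P[4].

P[0] = 0x9F, P[1] = 0x20, P[2] = 0x66, P[3] = 0xD9, P[4] = 0xD5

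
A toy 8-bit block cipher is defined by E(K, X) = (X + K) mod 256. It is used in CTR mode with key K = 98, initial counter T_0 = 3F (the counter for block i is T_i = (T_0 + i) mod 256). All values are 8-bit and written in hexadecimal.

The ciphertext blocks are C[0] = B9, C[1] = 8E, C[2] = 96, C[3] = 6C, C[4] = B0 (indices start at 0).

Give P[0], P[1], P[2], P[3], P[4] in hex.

CTR decryption: S_i = E(K, T_i) where T_i is the counter for block i; P_i = C_i ⊕ S_i.
P[0]: T = 3F, S = E(K, T) = D7; B9 ⊕ D7 = 6E.
P[1]: T = 40, S = E(K, T) = D8; 8E ⊕ D8 = 56.
P[2]: T = 41, S = E(K, T) = D9; 96 ⊕ D9 = 4F.
P[3]: T = 42, S = E(K, T) = DA; 6C ⊕ DA = B6.
P[4]: T = 43, S = E(K, T) = DB; B0 ⊕ DB = 6B.

P[0] = 6E, P[1] = 56, P[2] = 4F, P[3] = B6, P[4] = 6B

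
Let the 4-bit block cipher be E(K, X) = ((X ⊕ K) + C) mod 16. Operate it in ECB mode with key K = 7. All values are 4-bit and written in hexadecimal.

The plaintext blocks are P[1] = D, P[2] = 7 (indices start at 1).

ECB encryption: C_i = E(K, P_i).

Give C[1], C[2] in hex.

C[1]: E(K, D) = 6.
C[2]: E(K, 7) = C.

C[1] = 6, C[2] = C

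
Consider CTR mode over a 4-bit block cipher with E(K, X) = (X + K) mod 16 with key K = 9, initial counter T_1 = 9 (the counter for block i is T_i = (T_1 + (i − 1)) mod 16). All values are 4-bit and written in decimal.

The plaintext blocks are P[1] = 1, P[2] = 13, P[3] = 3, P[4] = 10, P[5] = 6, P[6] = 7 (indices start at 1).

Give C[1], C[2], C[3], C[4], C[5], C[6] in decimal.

CTR encryption: S_i = E(K, T_i) where T_i is the counter for block i; C_i = P_i ⊕ S_i.
C[1]: T = 9, S = E(K, T) = 2; 1 ⊕ 2 = 3.
C[2]: T = 10, S = E(K, T) = 3; 13 ⊕ 3 = 14.
C[3]: T = 11, S = E(K, T) = 4; 3 ⊕ 4 = 7.
C[4]: T = 12, S = E(K, T) = 5; 10 ⊕ 5 = 15.
C[5]: T = 13, S = E(K, T) = 6; 6 ⊕ 6 = 0.
C[6]: T = 14, S = E(K, T) = 7; 7 ⊕ 7 = 0.

C[1] = 3, C[2] = 14, C[3] = 7, C[4] = 15, C[5] = 0, C[6] = 0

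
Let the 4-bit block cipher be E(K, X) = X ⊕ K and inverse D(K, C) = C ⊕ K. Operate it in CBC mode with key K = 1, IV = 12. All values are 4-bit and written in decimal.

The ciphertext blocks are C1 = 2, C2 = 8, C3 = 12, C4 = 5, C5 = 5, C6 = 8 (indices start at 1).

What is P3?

CBC decryption: P_i = D(K, C_i) ⊕ C_{i−1}, with C_{0} = IV.
P3: D(K, 12) = 13; 13 ⊕ 8 = 5.

P3 = 5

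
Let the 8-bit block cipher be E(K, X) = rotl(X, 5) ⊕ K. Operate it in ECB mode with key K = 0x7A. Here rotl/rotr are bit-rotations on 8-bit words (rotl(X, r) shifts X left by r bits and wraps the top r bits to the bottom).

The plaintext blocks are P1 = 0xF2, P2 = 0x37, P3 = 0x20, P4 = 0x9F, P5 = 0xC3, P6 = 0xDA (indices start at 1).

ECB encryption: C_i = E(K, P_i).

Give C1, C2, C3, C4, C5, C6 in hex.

C1: E(K, 0xF2) = 0x24.
C2: E(K, 0x37) = 0x9C.
C3: E(K, 0x20) = 0x7E.
C4: E(K, 0x9F) = 0x89.
C5: E(K, 0xC3) = 0x02.
C6: E(K, 0xDA) = 0x21.

C1 = 0x24, C2 = 0x9C, C3 = 0x7E, C4 = 0x89, C5 = 0x02, C6 = 0x21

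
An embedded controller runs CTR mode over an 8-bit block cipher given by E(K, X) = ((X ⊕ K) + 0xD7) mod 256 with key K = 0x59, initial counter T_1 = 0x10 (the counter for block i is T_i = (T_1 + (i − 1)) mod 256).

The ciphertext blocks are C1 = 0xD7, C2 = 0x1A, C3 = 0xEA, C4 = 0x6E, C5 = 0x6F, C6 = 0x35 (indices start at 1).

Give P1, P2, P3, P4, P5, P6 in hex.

CTR decryption: S_i = E(K, T_i) where T_i is the counter for block i; P_i = C_i ⊕ S_i.
P1: T = 0x10, S = E(K, T) = 0x20; 0xD7 ⊕ 0x20 = 0xF7.
P2: T = 0x11, S = E(K, T) = 0x1F; 0x1A ⊕ 0x1F = 0x05.
P3: T = 0x12, S = E(K, T) = 0x22; 0xEA ⊕ 0x22 = 0xC8.
P4: T = 0x13, S = E(K, T) = 0x21; 0x6E ⊕ 0x21 = 0x4F.
P5: T = 0x14, S = E(K, T) = 0x24; 0x6F ⊕ 0x24 = 0x4B.
P6: T = 0x15, S = E(K, T) = 0x23; 0x35 ⊕ 0x23 = 0x16.

P1 = 0xF7, P2 = 0x05, P3 = 0xC8, P4 = 0x4F, P5 = 0x4B, P6 = 0x16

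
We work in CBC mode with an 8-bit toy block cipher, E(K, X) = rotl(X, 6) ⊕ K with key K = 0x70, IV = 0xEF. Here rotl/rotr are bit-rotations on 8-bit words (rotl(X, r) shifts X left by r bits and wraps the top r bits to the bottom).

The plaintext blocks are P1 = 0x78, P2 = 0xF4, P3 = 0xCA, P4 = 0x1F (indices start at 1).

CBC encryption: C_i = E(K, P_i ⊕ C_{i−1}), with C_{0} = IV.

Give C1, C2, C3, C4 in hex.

C1: P1 ⊕ 0xEF = 0x97; E(K, 0x97) = 0x95.
C2: P2 ⊕ 0x95 = 0x61; E(K, 0x61) = 0x28.
C3: P3 ⊕ 0x28 = 0xE2; E(K, 0xE2) = 0xC8.
C4: P4 ⊕ 0xC8 = 0xD7; E(K, 0xD7) = 0x85.

C1 = 0x95, C2 = 0x28, C3 = 0xC8, C4 = 0x85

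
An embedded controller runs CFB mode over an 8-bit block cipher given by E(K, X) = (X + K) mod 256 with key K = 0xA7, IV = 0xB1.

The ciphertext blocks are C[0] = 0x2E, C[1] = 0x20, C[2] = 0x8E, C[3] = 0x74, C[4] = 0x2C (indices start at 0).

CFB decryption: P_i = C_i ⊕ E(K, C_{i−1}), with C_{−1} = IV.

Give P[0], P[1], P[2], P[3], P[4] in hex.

P[0]: E(K, 0xB1) = 0x58; 0x2E ⊕ 0x58 = 0x76.
P[1]: E(K, 0x2E) = 0xD5; 0x20 ⊕ 0xD5 = 0xF5.
P[2]: E(K, 0x20) = 0xC7; 0x8E ⊕ 0xC7 = 0x49.
P[3]: E(K, 0x8E) = 0x35; 0x74 ⊕ 0x35 = 0x41.
P[4]: E(K, 0x74) = 0x1B; 0x2C ⊕ 0x1B = 0x37.

P[0] = 0x76, P[1] = 0xF5, P[2] = 0x49, P[3] = 0x41, P[4] = 0x37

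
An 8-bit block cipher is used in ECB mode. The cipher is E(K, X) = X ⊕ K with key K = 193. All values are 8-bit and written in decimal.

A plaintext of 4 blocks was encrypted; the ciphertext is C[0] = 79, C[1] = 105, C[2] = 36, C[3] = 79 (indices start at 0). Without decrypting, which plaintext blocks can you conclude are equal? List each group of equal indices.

P[0] = P[3]

ECB encrypts each block independently with the same key, so equal ciphertext blocks imply equal plaintext blocks.
C[0] = C[3] = 79, so P[0] = P[3].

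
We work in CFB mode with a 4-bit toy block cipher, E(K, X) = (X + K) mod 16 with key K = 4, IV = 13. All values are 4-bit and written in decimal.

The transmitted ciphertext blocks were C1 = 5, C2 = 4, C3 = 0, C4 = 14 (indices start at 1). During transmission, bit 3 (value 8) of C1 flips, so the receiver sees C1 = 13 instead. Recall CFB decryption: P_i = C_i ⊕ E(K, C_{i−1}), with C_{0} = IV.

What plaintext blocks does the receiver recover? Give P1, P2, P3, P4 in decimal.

P1 = 12, P2 = 5, P3 = 8, P4 = 10

Only C1 changed, to 13. In CFB, a change in C_i flips the same bit in P_i and garbles P_{i+1}. Decrypting the received ciphertext:
P1: E(K, 13) = 1; 13 ⊕ 1 = 12.
P2: E(K, 13) = 1; 4 ⊕ 1 = 5.
P3: E(K, 4) = 8; 0 ⊕ 8 = 8.
P4: E(K, 0) = 4; 14 ⊕ 4 = 10.
Blocks that differ from the original plaintext: P1, P2.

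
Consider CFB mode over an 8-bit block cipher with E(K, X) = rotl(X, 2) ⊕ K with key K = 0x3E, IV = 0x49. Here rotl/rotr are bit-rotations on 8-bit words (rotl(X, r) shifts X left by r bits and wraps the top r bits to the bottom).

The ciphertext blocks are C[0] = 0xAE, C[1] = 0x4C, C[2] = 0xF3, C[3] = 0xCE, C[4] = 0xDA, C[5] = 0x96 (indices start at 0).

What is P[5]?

CFB decryption: P_i = C_i ⊕ E(K, C_{i−1}), with C_{−1} = IV.
P[5]: E(K, 0xDA) = 0x55; 0x96 ⊕ 0x55 = 0xC3.

P[5] = 0xC3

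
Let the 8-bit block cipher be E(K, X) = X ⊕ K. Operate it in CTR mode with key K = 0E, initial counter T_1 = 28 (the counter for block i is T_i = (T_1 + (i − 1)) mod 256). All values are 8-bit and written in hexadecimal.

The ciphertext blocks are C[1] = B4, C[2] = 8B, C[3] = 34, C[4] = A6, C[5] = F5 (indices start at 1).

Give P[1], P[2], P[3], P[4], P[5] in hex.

CTR decryption: S_i = E(K, T_i) where T_i is the counter for block i; P_i = C_i ⊕ S_i.
P[1]: T = 28, S = E(K, T) = 26; B4 ⊕ 26 = 92.
P[2]: T = 29, S = E(K, T) = 27; 8B ⊕ 27 = AC.
P[3]: T = 2A, S = E(K, T) = 24; 34 ⊕ 24 = 10.
P[4]: T = 2B, S = E(K, T) = 25; A6 ⊕ 25 = 83.
P[5]: T = 2C, S = E(K, T) = 22; F5 ⊕ 22 = D7.

P[1] = 92, P[2] = AC, P[3] = 10, P[4] = 83, P[5] = D7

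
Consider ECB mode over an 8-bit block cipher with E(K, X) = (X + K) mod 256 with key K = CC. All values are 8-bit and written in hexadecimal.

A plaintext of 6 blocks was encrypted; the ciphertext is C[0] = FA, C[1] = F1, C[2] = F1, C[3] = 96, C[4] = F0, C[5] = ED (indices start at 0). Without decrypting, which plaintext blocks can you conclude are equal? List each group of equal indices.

ECB encrypts each block independently with the same key, so equal ciphertext blocks imply equal plaintext blocks.
C[1] = C[2] = F1, so P[1] = P[2].

P[1] = P[2]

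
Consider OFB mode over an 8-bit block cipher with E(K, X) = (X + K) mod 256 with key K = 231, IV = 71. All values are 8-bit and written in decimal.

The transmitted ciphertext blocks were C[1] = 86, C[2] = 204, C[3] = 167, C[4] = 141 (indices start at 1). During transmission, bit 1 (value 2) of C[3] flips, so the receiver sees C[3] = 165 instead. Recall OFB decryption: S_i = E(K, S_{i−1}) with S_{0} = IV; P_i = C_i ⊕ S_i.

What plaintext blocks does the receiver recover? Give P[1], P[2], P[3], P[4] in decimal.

P[1] = 120, P[2] = 217, P[3] = 89, P[4] = 110

Only C[3] changed, to 165. In OFB, a change in C_i flips the same bit in P_i only; the keystream is unaffected. Decrypting the received ciphertext:
P[1]: S = E(K, 71) = 46; 86 ⊕ 46 = 120.
P[2]: S = E(K, 46) = 21; 204 ⊕ 21 = 217.
P[3]: S = E(K, 21) = 252; 165 ⊕ 252 = 89.
P[4]: S = E(K, 252) = 227; 141 ⊕ 227 = 110.
Blocks that differ from the original plaintext: P[3].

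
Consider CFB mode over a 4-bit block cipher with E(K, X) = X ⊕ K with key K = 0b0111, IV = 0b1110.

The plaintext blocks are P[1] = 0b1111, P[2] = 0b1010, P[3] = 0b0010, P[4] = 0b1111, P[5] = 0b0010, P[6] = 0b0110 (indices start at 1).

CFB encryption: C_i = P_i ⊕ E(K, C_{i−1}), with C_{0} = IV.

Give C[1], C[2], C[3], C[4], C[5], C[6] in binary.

C[1] = 0b0110, C[2] = 0b1011, C[3] = 0b1110, C[4] = 0b0110, C[5] = 0b0011, C[6] = 0b0010

C[1]: E(K, 0b1110) = 0b1001; 0b1111 ⊕ 0b1001 = 0b0110.
C[2]: E(K, 0b0110) = 0b0001; 0b1010 ⊕ 0b0001 = 0b1011.
C[3]: E(K, 0b1011) = 0b1100; 0b0010 ⊕ 0b1100 = 0b1110.
C[4]: E(K, 0b1110) = 0b1001; 0b1111 ⊕ 0b1001 = 0b0110.
C[5]: E(K, 0b0110) = 0b0001; 0b0010 ⊕ 0b0001 = 0b0011.
C[6]: E(K, 0b0011) = 0b0100; 0b0110 ⊕ 0b0100 = 0b0010.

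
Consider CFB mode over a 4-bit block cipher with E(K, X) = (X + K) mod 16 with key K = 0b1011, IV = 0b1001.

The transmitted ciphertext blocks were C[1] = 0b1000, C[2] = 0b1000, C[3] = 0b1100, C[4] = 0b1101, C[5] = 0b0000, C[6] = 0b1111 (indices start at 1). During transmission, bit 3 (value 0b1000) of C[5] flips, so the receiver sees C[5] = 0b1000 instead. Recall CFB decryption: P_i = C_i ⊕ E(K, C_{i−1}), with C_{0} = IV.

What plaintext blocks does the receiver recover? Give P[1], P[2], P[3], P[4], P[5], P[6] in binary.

P[1] = 0b1100, P[2] = 0b1011, P[3] = 0b1111, P[4] = 0b1010, P[5] = 0b0000, P[6] = 0b1100

Only C[5] changed, to 0b1000. In CFB, a change in C_i flips the same bit in P_i and garbles P_{i+1}. Decrypting the received ciphertext:
P[1]: E(K, 0b1001) = 0b0100; 0b1000 ⊕ 0b0100 = 0b1100.
P[2]: E(K, 0b1000) = 0b0011; 0b1000 ⊕ 0b0011 = 0b1011.
P[3]: E(K, 0b1000) = 0b0011; 0b1100 ⊕ 0b0011 = 0b1111.
P[4]: E(K, 0b1100) = 0b0111; 0b1101 ⊕ 0b0111 = 0b1010.
P[5]: E(K, 0b1101) = 0b1000; 0b1000 ⊕ 0b1000 = 0b0000.
P[6]: E(K, 0b1000) = 0b0011; 0b1111 ⊕ 0b0011 = 0b1100.
Blocks that differ from the original plaintext: P[5], P[6].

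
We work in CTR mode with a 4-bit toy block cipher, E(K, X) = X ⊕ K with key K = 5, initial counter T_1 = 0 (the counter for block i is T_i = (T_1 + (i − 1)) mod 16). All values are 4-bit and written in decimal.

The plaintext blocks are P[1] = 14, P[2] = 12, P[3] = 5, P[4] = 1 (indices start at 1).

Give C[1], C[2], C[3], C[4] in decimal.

CTR encryption: S_i = E(K, T_i) where T_i is the counter for block i; C_i = P_i ⊕ S_i.
C[1]: T = 0, S = E(K, T) = 5; 14 ⊕ 5 = 11.
C[2]: T = 1, S = E(K, T) = 4; 12 ⊕ 4 = 8.
C[3]: T = 2, S = E(K, T) = 7; 5 ⊕ 7 = 2.
C[4]: T = 3, S = E(K, T) = 6; 1 ⊕ 6 = 7.

C[1] = 11, C[2] = 8, C[3] = 2, C[4] = 7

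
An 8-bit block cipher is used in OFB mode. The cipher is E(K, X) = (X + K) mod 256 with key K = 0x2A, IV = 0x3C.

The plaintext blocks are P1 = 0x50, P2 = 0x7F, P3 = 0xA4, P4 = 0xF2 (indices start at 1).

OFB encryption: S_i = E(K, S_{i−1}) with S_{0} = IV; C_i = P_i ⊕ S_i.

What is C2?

C2 = 0xEF

C1: S = E(K, 0x3C) = 0x66; 0x50 ⊕ 0x66 = 0x36.
C2: S = E(K, 0x66) = 0x90; 0x7F ⊕ 0x90 = 0xEF.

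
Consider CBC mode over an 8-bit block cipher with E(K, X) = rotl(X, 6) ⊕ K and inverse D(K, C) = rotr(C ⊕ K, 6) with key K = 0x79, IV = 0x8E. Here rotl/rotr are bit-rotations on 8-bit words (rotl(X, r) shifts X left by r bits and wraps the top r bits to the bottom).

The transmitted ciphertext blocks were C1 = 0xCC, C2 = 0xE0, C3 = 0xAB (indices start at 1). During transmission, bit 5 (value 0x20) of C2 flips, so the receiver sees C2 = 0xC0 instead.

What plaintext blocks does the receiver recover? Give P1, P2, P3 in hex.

P1 = 0x58, P2 = 0x2A, P3 = 0x8B

CBC decryption: P_i = D(K, C_i) ⊕ C_{i−1}, with C_{0} = IV.
Only C2 changed, to 0xC0. In CBC, a change in C_i garbles P_i and flips the same bit in P_{i+1}. Decrypting the received ciphertext:
P1: D(K, 0xCC) = 0xD6; 0xD6 ⊕ 0x8E = 0x58.
P2: D(K, 0xC0) = 0xE6; 0xE6 ⊕ 0xCC = 0x2A.
P3: D(K, 0xAB) = 0x4B; 0x4B ⊕ 0xC0 = 0x8B.
Blocks that differ from the original plaintext: P2, P3.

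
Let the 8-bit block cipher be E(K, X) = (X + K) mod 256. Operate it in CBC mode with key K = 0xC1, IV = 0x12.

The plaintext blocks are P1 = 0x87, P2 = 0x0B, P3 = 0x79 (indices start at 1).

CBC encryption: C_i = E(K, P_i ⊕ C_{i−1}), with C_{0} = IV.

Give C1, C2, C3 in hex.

C1 = 0x56, C2 = 0x1E, C3 = 0x28

C1: P1 ⊕ 0x12 = 0x95; E(K, 0x95) = 0x56.
C2: P2 ⊕ 0x56 = 0x5D; E(K, 0x5D) = 0x1E.
C3: P3 ⊕ 0x1E = 0x67; E(K, 0x67) = 0x28.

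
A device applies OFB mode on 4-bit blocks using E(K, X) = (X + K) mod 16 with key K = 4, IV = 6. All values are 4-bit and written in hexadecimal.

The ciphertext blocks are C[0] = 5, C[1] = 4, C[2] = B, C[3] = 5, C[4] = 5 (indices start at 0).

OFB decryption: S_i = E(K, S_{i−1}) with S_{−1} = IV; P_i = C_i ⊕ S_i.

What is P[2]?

P[0]: S = E(K, 6) = A; 5 ⊕ A = F.
P[1]: S = E(K, A) = E; 4 ⊕ E = A.
P[2]: S = E(K, E) = 2; B ⊕ 2 = 9.

P[2] = 9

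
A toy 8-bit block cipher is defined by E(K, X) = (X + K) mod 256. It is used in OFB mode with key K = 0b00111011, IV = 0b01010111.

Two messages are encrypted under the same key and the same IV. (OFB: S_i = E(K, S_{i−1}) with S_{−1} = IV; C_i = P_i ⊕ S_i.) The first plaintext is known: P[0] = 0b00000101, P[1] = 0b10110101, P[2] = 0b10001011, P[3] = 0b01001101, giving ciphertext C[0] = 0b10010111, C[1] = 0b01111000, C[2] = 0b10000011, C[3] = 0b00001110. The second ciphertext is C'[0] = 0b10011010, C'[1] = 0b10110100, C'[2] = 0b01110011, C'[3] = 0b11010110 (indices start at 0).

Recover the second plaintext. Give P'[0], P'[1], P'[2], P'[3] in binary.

P'[0] = 0b00001000, P'[1] = 0b01111001, P'[2] = 0b01111011, P'[3] = 0b10010101

In OFB with a reused IV, both messages share the same keystream S_i, so C_i ⊕ C'_i = P_i ⊕ P'_i and thus P'_i = P_i ⊕ C_i ⊕ C'_i.
P'[0]: 0b00000101 ⊕ 0b10010111 ⊕ 0b10011010 = 0b00001000.
P'[1]: 0b10110101 ⊕ 0b01111000 ⊕ 0b10110100 = 0b01111001.
P'[2]: 0b10001011 ⊕ 0b10000011 ⊕ 0b01110011 = 0b01111011.
P'[3]: 0b01001101 ⊕ 0b00001110 ⊕ 0b11010110 = 0b10010101.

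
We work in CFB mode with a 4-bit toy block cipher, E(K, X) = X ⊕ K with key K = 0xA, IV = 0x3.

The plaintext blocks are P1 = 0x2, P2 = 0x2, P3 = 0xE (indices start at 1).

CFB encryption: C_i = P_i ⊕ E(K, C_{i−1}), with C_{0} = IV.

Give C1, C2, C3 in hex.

C1: E(K, 0x3) = 0x9; 0x2 ⊕ 0x9 = 0xB.
C2: E(K, 0xB) = 0x1; 0x2 ⊕ 0x1 = 0x3.
C3: E(K, 0x3) = 0x9; 0xE ⊕ 0x9 = 0x7.

C1 = 0xB, C2 = 0x3, C3 = 0x7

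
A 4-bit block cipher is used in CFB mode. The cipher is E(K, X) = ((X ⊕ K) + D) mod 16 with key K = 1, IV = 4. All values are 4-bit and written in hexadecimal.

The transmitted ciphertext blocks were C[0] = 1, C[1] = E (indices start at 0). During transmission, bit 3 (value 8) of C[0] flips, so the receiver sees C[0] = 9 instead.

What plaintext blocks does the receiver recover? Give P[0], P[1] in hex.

P[0] = B, P[1] = B

CFB decryption: P_i = C_i ⊕ E(K, C_{i−1}), with C_{−1} = IV.
Only C[0] changed, to 9. In CFB, a change in C_i flips the same bit in P_i and garbles P_{i+1}. Decrypting the received ciphertext:
P[0]: E(K, 4) = 2; 9 ⊕ 2 = B.
P[1]: E(K, 9) = 5; E ⊕ 5 = B.
Blocks that differ from the original plaintext: P[0], P[1].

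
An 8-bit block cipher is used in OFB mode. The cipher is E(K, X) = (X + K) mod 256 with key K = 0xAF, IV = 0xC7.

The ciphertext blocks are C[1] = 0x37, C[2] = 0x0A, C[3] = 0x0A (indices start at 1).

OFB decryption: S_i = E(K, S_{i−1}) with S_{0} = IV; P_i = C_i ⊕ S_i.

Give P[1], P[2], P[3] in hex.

P[1] = 0x41, P[2] = 0x2F, P[3] = 0xDE

P[1]: S = E(K, 0xC7) = 0x76; 0x37 ⊕ 0x76 = 0x41.
P[2]: S = E(K, 0x76) = 0x25; 0x0A ⊕ 0x25 = 0x2F.
P[3]: S = E(K, 0x25) = 0xD4; 0x0A ⊕ 0xD4 = 0xDE.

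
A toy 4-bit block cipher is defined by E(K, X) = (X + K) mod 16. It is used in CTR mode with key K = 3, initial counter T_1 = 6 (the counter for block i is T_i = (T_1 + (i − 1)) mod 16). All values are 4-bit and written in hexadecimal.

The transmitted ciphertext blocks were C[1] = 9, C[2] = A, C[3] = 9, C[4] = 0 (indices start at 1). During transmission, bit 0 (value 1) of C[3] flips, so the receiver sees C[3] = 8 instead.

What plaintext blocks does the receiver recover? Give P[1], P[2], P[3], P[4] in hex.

P[1] = 0, P[2] = 0, P[3] = 3, P[4] = C

CTR decryption: S_i = E(K, T_i) where T_i is the counter for block i; P_i = C_i ⊕ S_i.
Only C[3] changed, to 8. In CTR, a change in C_i flips the same bit in P_i only; the keystream is unaffected. Decrypting the received ciphertext:
P[1]: T = 6, S = E(K, T) = 9; 9 ⊕ 9 = 0.
P[2]: T = 7, S = E(K, T) = A; A ⊕ A = 0.
P[3]: T = 8, S = E(K, T) = B; 8 ⊕ B = 3.
P[4]: T = 9, S = E(K, T) = C; 0 ⊕ C = C.
Blocks that differ from the original plaintext: P[3].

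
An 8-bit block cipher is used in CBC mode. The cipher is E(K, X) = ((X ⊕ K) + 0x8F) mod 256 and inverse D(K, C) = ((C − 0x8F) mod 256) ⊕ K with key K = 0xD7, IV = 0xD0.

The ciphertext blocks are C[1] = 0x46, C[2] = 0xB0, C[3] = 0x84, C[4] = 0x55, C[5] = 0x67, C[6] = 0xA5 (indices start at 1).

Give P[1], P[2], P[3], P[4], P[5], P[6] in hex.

CBC decryption: P_i = D(K, C_i) ⊕ C_{i−1}, with C_{0} = IV.
P[1]: D(K, 0x46) = 0x60; 0x60 ⊕ 0xD0 = 0xB0.
P[2]: D(K, 0xB0) = 0xF6; 0xF6 ⊕ 0x46 = 0xB0.
P[3]: D(K, 0x84) = 0x22; 0x22 ⊕ 0xB0 = 0x92.
P[4]: D(K, 0x55) = 0x11; 0x11 ⊕ 0x84 = 0x95.
P[5]: D(K, 0x67) = 0x0F; 0x0F ⊕ 0x55 = 0x5A.
P[6]: D(K, 0xA5) = 0xC1; 0xC1 ⊕ 0x67 = 0xA6.

P[1] = 0xB0, P[2] = 0xB0, P[3] = 0x92, P[4] = 0x95, P[5] = 0x5A, P[6] = 0xA6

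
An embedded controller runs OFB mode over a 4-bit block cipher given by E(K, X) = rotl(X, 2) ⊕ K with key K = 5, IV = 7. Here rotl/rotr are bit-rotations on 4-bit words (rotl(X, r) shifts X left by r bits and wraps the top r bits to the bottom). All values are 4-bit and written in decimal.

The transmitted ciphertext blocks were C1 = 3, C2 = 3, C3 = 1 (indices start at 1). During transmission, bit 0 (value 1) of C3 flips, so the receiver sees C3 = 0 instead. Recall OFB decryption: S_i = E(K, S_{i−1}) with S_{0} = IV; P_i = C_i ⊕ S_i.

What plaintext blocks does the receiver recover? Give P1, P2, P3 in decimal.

P1 = 11, P2 = 4, P3 = 8

Only C3 changed, to 0. In OFB, a change in C_i flips the same bit in P_i only; the keystream is unaffected. Decrypting the received ciphertext:
P1: S = E(K, 7) = 8; 3 ⊕ 8 = 11.
P2: S = E(K, 8) = 7; 3 ⊕ 7 = 4.
P3: S = E(K, 7) = 8; 0 ⊕ 8 = 8.
Blocks that differ from the original plaintext: P3.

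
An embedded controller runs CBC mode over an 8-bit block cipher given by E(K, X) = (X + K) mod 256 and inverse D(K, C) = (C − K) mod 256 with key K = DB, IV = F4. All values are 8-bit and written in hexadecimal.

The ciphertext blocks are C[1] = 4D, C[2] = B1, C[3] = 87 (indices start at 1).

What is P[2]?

CBC decryption: P_i = D(K, C_i) ⊕ C_{i−1}, with C_{0} = IV.
P[2]: D(K, B1) = D6; D6 ⊕ 4D = 9B.

P[2] = 9B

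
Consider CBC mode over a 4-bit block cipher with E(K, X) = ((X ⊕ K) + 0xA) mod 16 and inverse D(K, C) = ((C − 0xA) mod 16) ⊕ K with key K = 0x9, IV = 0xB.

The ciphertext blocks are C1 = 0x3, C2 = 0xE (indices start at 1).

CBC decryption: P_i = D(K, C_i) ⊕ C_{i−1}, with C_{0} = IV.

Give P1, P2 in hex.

P1 = 0xB, P2 = 0xE

P1: D(K, 0x3) = 0x0; 0x0 ⊕ 0xB = 0xB.
P2: D(K, 0xE) = 0xD; 0xD ⊕ 0x3 = 0xE.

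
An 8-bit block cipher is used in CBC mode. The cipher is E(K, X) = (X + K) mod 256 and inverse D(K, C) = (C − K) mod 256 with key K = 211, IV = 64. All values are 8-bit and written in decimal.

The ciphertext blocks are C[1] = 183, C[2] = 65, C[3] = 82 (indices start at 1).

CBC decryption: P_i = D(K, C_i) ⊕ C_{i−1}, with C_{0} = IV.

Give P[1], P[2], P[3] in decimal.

P[1]: D(K, 183) = 228; 228 ⊕ 64 = 164.
P[2]: D(K, 65) = 110; 110 ⊕ 183 = 217.
P[3]: D(K, 82) = 127; 127 ⊕ 65 = 62.

P[1] = 164, P[2] = 217, P[3] = 62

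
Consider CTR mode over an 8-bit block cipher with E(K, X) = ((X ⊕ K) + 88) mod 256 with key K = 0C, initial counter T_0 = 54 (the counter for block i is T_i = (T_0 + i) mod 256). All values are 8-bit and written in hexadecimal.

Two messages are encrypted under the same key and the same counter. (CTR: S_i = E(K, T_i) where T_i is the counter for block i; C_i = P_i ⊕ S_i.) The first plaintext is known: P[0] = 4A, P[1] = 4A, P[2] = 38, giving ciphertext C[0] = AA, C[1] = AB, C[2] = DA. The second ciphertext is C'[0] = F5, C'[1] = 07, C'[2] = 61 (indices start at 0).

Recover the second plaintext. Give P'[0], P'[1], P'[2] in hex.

P'[0] = 15, P'[1] = E6, P'[2] = 83

In CTR with a reused counter, both messages share the same keystream S_i, so C_i ⊕ C'_i = P_i ⊕ P'_i and thus P'_i = P_i ⊕ C_i ⊕ C'_i.
P'[0]: 4A ⊕ AA ⊕ F5 = 15.
P'[1]: 4A ⊕ AB ⊕ 07 = E6.
P'[2]: 38 ⊕ DA ⊕ 61 = 83.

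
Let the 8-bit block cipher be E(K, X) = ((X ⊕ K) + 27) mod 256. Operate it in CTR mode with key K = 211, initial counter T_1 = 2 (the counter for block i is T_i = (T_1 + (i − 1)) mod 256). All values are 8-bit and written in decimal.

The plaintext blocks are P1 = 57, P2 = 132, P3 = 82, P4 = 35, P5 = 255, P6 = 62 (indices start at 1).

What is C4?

CTR encryption: S_i = E(K, T_i) where T_i is the counter for block i; C_i = P_i ⊕ S_i.
C1: T = 2, S = E(K, T) = 236; 57 ⊕ 236 = 213.
C2: T = 3, S = E(K, T) = 235; 132 ⊕ 235 = 111.
C3: T = 4, S = E(K, T) = 242; 82 ⊕ 242 = 160.
C4: T = 5, S = E(K, T) = 241; 35 ⊕ 241 = 210.

C4 = 210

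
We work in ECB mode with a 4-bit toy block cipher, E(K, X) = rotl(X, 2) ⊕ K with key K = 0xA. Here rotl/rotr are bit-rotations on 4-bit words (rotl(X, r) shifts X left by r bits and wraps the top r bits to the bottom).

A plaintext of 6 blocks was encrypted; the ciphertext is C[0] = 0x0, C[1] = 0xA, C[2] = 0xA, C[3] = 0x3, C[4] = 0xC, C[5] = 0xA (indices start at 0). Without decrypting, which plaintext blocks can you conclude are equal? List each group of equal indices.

P[1] = P[2] = P[5]

ECB encrypts each block independently with the same key, so equal ciphertext blocks imply equal plaintext blocks.
C[1] = C[2] = C[5] = 0xA, so P[1] = P[2] = P[5].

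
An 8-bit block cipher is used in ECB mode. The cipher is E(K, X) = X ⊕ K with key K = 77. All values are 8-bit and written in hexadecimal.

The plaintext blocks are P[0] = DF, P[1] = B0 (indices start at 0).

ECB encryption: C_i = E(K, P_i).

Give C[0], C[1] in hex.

C[0]: E(K, DF) = A8.
C[1]: E(K, B0) = C7.

C[0] = A8, C[1] = C7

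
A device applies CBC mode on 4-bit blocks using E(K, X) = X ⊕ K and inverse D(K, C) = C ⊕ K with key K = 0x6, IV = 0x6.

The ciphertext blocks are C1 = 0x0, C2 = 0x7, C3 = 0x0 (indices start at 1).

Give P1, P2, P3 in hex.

CBC decryption: P_i = D(K, C_i) ⊕ C_{i−1}, with C_{0} = IV.
P1: D(K, 0x0) = 0x6; 0x6 ⊕ 0x6 = 0x0.
P2: D(K, 0x7) = 0x1; 0x1 ⊕ 0x0 = 0x1.
P3: D(K, 0x0) = 0x6; 0x6 ⊕ 0x7 = 0x1.

P1 = 0x0, P2 = 0x1, P3 = 0x1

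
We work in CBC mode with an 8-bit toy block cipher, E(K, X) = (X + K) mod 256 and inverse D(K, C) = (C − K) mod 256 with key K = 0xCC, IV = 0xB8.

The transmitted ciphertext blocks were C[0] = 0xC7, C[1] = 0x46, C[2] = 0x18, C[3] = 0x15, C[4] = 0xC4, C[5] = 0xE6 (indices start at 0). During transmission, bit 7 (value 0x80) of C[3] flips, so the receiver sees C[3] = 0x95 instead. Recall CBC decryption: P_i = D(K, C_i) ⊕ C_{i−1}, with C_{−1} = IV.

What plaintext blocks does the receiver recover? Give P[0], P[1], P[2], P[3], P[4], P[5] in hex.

Only C[3] changed, to 0x95. In CBC, a change in C_i garbles P_i and flips the same bit in P_{i+1}. Decrypting the received ciphertext:
P[0]: D(K, 0xC7) = 0xFB; 0xFB ⊕ 0xB8 = 0x43.
P[1]: D(K, 0x46) = 0x7A; 0x7A ⊕ 0xC7 = 0xBD.
P[2]: D(K, 0x18) = 0x4C; 0x4C ⊕ 0x46 = 0x0A.
P[3]: D(K, 0x95) = 0xC9; 0xC9 ⊕ 0x18 = 0xD1.
P[4]: D(K, 0xC4) = 0xF8; 0xF8 ⊕ 0x95 = 0x6D.
P[5]: D(K, 0xE6) = 0x1A; 0x1A ⊕ 0xC4 = 0xDE.
Blocks that differ from the original plaintext: P[3], P[4].

P[0] = 0x43, P[1] = 0xBD, P[2] = 0x0A, P[3] = 0xD1, P[4] = 0x6D, P[5] = 0xDE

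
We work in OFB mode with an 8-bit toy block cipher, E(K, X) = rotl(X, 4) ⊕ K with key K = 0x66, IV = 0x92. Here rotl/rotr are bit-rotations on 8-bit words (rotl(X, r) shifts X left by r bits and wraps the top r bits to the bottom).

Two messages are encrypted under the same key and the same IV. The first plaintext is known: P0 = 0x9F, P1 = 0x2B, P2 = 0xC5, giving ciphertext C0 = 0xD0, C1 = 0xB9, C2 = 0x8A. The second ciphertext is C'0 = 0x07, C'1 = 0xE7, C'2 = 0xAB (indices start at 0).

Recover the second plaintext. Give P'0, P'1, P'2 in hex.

P'0 = 0x48, P'1 = 0x75, P'2 = 0xE4

In OFB with a reused IV, both messages share the same keystream S_i, so C_i ⊕ C'_i = P_i ⊕ P'_i and thus P'_i = P_i ⊕ C_i ⊕ C'_i.
P'0: 0x9F ⊕ 0xD0 ⊕ 0x07 = 0x48.
P'1: 0x2B ⊕ 0xB9 ⊕ 0xE7 = 0x75.
P'2: 0xC5 ⊕ 0x8A ⊕ 0xAB = 0xE4.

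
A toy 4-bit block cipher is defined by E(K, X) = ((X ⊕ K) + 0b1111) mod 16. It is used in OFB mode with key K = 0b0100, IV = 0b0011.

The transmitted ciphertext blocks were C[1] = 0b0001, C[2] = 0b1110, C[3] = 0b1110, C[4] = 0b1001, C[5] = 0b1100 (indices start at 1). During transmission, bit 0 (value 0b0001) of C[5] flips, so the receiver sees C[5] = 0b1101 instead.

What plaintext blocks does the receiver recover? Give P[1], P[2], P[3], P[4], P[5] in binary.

P[1] = 0b0111, P[2] = 0b1111, P[3] = 0b1010, P[4] = 0b0110, P[5] = 0b0111

OFB decryption: S_i = E(K, S_{i−1}) with S_{0} = IV; P_i = C_i ⊕ S_i.
Only C[5] changed, to 0b1101. In OFB, a change in C_i flips the same bit in P_i only; the keystream is unaffected. Decrypting the received ciphertext:
P[1]: S = E(K, 0b0011) = 0b0110; 0b0001 ⊕ 0b0110 = 0b0111.
P[2]: S = E(K, 0b0110) = 0b0001; 0b1110 ⊕ 0b0001 = 0b1111.
P[3]: S = E(K, 0b0001) = 0b0100; 0b1110 ⊕ 0b0100 = 0b1010.
P[4]: S = E(K, 0b0100) = 0b1111; 0b1001 ⊕ 0b1111 = 0b0110.
P[5]: S = E(K, 0b1111) = 0b1010; 0b1101 ⊕ 0b1010 = 0b0111.
Blocks that differ from the original plaintext: P[5].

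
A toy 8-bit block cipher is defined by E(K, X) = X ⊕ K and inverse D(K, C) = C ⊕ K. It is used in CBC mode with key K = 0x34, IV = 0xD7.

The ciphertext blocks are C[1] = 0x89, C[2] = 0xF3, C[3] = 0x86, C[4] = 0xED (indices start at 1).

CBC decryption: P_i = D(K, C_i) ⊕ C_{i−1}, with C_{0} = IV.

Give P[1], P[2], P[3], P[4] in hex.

P[1] = 0x6A, P[2] = 0x4E, P[3] = 0x41, P[4] = 0x5F

P[1]: D(K, 0x89) = 0xBD; 0xBD ⊕ 0xD7 = 0x6A.
P[2]: D(K, 0xF3) = 0xC7; 0xC7 ⊕ 0x89 = 0x4E.
P[3]: D(K, 0x86) = 0xB2; 0xB2 ⊕ 0xF3 = 0x41.
P[4]: D(K, 0xED) = 0xD9; 0xD9 ⊕ 0x86 = 0x5F.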